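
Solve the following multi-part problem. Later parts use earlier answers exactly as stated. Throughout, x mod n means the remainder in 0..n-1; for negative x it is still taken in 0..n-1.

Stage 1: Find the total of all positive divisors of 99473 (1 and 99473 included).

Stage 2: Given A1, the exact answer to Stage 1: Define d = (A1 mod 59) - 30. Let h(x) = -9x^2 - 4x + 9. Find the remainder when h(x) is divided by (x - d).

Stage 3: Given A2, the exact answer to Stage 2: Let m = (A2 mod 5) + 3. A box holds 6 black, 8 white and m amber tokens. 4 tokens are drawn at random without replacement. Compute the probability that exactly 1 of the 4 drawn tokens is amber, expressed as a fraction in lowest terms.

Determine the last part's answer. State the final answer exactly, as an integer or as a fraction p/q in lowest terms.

Stage 1: 99473 = 11 * 9043; sigma = (1 + 11) * (1 + 9043) = 12 * 9044 = 108528; answer 108528
Stage 2: A1 = 108528; d = -3; remainder = value at the root: -9*(-3)^2 - 4*(-3)^1 + 9 = (-81) + (12) + (9) = -60; answer -60
Stage 3: A2 = -60; m = 3; total draws C(17,4) = 2380; favorable C(3,1)*C(14,3) = 1092; P = 39/85; answer 39/85

39/85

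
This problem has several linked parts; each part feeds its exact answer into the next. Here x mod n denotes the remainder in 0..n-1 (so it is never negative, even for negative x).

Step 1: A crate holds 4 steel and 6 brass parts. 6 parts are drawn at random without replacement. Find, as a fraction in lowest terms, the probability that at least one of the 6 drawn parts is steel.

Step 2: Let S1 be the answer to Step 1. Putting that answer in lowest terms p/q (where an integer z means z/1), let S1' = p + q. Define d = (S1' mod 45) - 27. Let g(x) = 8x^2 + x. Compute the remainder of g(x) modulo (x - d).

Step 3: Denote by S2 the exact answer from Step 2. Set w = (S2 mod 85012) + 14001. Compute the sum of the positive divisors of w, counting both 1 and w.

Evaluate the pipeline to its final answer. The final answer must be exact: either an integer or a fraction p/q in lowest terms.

Step 1: total draws C(10,6) = 210; complement C(6,6) = 1; favorable 210 - 1 = 209; P = 209/210; answer 209/210
Step 2: S1 = 209/210; threaded value p + q = 419; d = -13; remainder = value at the root: 8*(-13)^2 + 1*(-13)^1 = (1352) + (-13) = 1339; answer 1339
Step 3: S2 = 1339; w = 15340; 15340 = 2^2 * 5 * 13 * 59; sigma = (1 + 2 + 4) * (1 + 5) * (1 + 13) * (1 + 59) = 7 * 6 * 14 * 60 = 35280; answer 35280

35280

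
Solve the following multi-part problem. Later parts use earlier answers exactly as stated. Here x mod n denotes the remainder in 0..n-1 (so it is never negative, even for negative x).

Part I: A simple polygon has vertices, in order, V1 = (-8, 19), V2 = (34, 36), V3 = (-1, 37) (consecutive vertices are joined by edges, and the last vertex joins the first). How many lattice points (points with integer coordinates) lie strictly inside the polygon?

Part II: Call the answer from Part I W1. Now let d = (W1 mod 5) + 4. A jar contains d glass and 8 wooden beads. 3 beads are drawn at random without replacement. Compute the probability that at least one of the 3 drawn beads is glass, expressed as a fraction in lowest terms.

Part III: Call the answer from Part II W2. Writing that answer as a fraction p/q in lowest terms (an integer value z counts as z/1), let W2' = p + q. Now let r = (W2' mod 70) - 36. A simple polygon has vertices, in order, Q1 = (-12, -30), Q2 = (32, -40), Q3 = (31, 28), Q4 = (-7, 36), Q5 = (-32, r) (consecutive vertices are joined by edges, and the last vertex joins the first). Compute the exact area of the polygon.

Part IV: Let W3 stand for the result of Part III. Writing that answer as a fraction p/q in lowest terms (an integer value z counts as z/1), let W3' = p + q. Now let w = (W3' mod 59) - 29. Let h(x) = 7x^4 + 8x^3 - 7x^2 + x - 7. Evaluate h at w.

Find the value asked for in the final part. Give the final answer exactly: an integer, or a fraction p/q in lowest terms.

4121453

Part I: cross terms: (-8*36 - 34*19)=-934, (34*37 - -1*36)=1294, (-1*19 - -8*37)=277; twice the area = |637| = 637; area = 637/2; boundary points = 1 + 1 + 1 = 3; strictly interior points = area - boundary/2 + 1 = 318; answer 318
Part II: W1 = 318; d = 7; total draws C(15,3) = 455; complement C(8,3) = 56; favorable 455 - 56 = 399; P = 57/65; answer 57/65
Part III: W2 = 57/65; threaded value p + q = 122; r = 16; cross terms: (-12*-40 - 32*-30)=1440, (32*28 - 31*-40)=2136, (31*36 - -7*28)=1312, (-7*16 - -32*36)=1040, (-32*-30 - -12*16)=1152; twice the area = |7080| = 7080; area = 3540; answer 3540
Part IV: W3 = 3540; threaded value p + q = 3541; w = -28; 7*(-28)^4 + 8*(-28)^3 - 7*(-28)^2 + 1*(-28)^1 - 7 = (4302592) + (-175616) + (-5488) + (-28) + (-7) = 4121453; answer 4121453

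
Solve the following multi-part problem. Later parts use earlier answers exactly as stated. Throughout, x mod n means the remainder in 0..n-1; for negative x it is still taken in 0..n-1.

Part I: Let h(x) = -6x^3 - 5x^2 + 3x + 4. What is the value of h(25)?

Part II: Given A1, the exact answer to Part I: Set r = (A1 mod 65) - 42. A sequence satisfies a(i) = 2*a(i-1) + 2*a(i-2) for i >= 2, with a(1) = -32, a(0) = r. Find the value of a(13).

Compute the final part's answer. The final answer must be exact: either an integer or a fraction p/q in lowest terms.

-3166208

Part I: -6*(25)^3 - 5*(25)^2 + 3*(25)^1 + 4 = (-93750) + (-3125) + (75) + (4) = -96796; answer -96796
Part II: A1 = -96796; r = 12; a(2) = 2*(-32) + 2*(12) = -40; iterating: a(2)=-40, a(3)=-144, a(4)=-368, a(5)=-1024, a(6)=-2784, a(7)=-7616, a(8)=-20800, a(9)=-56832, a(10)=-155264, a(11)=-424192, a(12)=-1158912, a(13)=-3166208; answer -3166208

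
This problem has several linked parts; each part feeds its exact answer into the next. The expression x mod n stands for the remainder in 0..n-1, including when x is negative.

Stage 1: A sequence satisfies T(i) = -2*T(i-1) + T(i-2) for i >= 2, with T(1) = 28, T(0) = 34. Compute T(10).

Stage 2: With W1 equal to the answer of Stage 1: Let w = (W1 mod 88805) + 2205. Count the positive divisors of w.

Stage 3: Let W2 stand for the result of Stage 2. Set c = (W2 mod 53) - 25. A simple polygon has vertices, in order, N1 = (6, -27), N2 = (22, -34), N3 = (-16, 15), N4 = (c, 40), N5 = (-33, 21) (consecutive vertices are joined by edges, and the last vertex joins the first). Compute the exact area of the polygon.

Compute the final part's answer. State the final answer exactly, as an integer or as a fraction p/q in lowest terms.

1507/2

Stage 1: T(2) = -2*(28) + 1*(34) = -22; iterating: T(2)=-22, T(3)=72, T(4)=-166, T(5)=404, T(6)=-974, T(7)=2352, T(8)=-5678, T(9)=13708, T(10)=-33094; answer -33094
Stage 2: W1 = -33094; w = 57916; 57916 = 2^2 * 14479; number of divisors = (2+1) * (1+1) = 6; answer 6
Stage 3: W2 = 6; c = -19; cross terms: (6*-34 - 22*-27)=390, (22*15 - -16*-34)=-214, (-16*40 - -19*15)=-355, (-19*21 - -33*40)=921, (-33*-27 - 6*21)=765; twice the area = |1507| = 1507; area = 1507/2; answer 1507/2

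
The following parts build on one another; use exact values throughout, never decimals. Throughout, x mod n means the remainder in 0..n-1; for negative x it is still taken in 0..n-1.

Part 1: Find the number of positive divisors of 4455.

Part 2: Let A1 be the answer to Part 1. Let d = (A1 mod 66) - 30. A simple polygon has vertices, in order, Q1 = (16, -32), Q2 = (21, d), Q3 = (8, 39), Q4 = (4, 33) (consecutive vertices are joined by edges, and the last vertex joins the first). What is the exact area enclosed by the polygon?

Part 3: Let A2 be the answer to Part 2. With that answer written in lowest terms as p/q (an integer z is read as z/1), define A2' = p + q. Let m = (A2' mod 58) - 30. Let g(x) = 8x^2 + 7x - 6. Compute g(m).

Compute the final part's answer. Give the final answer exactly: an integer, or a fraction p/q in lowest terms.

4387

Part 1: 4455 = 3^4 * 5 * 11; number of divisors = (4+1) * (1+1) * (1+1) = 20; answer 20
Part 2: A1 = 20; d = -10; cross terms: (16*-10 - 21*-32)=512, (21*39 - 8*-10)=899, (8*33 - 4*39)=108, (4*-32 - 16*33)=-656; twice the area = |863| = 863; area = 863/2; answer 863/2
Part 3: A2 = 863/2; threaded value p + q = 865; m = 23; 8*(23)^2 + 7*(23)^1 - 6 = (4232) + (161) + (-6) = 4387; answer 4387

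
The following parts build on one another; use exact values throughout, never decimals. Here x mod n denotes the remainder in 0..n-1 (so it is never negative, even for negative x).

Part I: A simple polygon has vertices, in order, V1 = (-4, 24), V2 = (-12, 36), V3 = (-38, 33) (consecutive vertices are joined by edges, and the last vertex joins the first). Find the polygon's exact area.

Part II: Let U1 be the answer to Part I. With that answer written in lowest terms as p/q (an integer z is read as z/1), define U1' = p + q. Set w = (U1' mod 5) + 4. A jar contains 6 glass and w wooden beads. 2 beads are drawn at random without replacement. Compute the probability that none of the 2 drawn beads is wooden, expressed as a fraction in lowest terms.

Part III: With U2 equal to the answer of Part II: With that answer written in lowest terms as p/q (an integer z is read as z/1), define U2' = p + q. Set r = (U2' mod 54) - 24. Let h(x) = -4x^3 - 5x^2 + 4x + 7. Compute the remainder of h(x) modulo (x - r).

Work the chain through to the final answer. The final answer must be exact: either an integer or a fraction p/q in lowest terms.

Part I: cross terms: (-4*36 - -12*24)=144, (-12*33 - -38*36)=972, (-38*24 - -4*33)=-780; twice the area = |336| = 336; area = 168; answer 168
Part II: U1 = 168; threaded value p + q = 169; w = 8; total draws C(14,2) = 91; favorable C(6,2) = 15; P = 15/91; answer 15/91
Part III: U2 = 15/91; threaded value p + q = 106; r = 28; remainder = value at the root: -4*(28)^3 - 5*(28)^2 + 4*(28)^1 + 7 = (-87808) + (-3920) + (112) + (7) = -91609; answer -91609

-91609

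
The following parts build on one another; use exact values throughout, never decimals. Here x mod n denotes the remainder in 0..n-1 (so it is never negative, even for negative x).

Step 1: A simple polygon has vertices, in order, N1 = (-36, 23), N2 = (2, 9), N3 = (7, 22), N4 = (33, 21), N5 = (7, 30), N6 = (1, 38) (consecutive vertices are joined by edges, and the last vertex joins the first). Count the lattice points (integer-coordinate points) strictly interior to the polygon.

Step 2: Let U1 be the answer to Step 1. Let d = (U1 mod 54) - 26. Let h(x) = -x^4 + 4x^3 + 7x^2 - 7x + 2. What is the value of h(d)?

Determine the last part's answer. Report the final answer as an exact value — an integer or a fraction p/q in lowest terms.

Step 1: cross terms: (-36*9 - 2*23)=-370, (2*22 - 7*9)=-19, (7*21 - 33*22)=-579, (33*30 - 7*21)=843, (7*38 - 1*30)=236, (1*23 - -36*38)=1391; twice the area = |1502| = 1502; area = 751; boundary points = 2 + 1 + 1 + 1 + 2 + 1 = 8; strictly interior points = area - boundary/2 + 1 = 748; answer 748
Step 2: U1 = 748; d = 20; -1*(20)^4 + 4*(20)^3 + 7*(20)^2 - 7*(20)^1 + 2 = (-160000) + (32000) + (2800) + (-140) + (2) = -125338; answer -125338

-125338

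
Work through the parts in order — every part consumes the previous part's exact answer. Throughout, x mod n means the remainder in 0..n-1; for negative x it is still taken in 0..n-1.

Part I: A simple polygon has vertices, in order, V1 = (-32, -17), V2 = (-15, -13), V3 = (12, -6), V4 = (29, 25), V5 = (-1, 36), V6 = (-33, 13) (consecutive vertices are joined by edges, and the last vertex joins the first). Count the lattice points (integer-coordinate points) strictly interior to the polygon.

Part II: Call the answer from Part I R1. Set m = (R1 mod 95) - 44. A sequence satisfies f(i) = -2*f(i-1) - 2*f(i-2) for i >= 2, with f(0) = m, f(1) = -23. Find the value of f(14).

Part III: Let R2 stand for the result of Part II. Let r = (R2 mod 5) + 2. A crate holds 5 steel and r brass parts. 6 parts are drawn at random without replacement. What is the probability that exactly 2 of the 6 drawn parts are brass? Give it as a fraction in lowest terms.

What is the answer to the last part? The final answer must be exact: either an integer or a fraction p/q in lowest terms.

Part I: cross terms: (-32*-13 - -15*-17)=161, (-15*-6 - 12*-13)=246, (12*25 - 29*-6)=474, (29*36 - -1*25)=1069, (-1*13 - -33*36)=1175, (-33*-17 - -32*13)=977; twice the area = |4102| = 4102; area = 2051; boundary points = 1 + 1 + 1 + 1 + 1 + 1 = 6; strictly interior points = area - boundary/2 + 1 = 2049; answer 2049
Part II: R1 = 2049; m = 10; f(2) = -2*(-23) - 2*(10) = 26; iterating: f(2)=26, f(3)=-6, f(4)=-40, f(5)=92, f(6)=-104, f(7)=24, f(8)=160, f(9)=-368, f(10)=416, f(11)=-96, f(12)=-640, f(13)=1472, f(14)=-1664; answer -1664
Part III: R2 = -1664; r = 3; total draws C(8,6) = 28; favorable C(3,2)*C(5,4) = 15; P = 15/28; answer 15/28

15/28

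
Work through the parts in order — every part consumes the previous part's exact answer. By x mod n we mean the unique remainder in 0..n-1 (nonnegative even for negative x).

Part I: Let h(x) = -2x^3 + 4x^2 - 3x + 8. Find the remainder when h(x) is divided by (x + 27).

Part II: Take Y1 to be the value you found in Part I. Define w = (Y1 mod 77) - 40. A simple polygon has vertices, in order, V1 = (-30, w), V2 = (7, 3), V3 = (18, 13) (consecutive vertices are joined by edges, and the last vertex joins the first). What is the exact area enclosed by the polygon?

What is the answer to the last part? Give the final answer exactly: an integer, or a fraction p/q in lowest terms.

64

Part I: remainder = value at the root: -2*(-27)^3 + 4*(-27)^2 - 3*(-27)^1 + 8 = (39366) + (2916) + (81) + (8) = 42371; answer 42371
Part II: Y1 = 42371; w = -19; cross terms: (-30*3 - 7*-19)=43, (7*13 - 18*3)=37, (18*-19 - -30*13)=48; twice the area = |128| = 128; area = 64; answer 64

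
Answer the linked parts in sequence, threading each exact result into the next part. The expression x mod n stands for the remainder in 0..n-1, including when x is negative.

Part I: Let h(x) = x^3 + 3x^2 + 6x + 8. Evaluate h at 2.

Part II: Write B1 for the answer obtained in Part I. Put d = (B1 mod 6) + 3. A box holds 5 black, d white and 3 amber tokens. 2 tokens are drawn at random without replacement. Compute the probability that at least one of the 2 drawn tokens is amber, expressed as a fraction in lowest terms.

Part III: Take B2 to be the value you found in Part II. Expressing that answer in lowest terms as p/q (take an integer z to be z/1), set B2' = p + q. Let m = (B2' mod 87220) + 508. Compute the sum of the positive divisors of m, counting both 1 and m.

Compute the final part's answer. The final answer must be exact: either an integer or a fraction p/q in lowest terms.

Part I: 1*(2)^3 + 3*(2)^2 + 6*(2)^1 + 8 = (8) + (12) + (12) + (8) = 40; answer 40
Part II: B1 = 40; d = 7; total draws C(15,2) = 105; complement C(12,2) = 66; favorable 105 - 66 = 39; P = 13/35; answer 13/35
Part III: B2 = 13/35; threaded value p + q = 48; m = 556; 556 = 2^2 * 139; sigma = (1 + 2 + 4) * (1 + 139) = 7 * 140 = 980; answer 980

980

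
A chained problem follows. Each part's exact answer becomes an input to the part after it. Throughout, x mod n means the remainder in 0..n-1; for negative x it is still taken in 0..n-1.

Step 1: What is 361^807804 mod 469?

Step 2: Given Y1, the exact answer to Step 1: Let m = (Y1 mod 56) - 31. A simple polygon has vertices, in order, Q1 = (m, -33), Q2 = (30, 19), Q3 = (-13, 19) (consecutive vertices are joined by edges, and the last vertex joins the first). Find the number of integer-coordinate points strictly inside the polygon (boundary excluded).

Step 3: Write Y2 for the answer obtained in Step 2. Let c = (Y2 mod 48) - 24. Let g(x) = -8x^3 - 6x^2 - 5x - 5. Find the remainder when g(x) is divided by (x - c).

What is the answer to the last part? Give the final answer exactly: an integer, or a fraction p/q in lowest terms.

Step 1: squarings mod 469: 361^1=361, 361^2=408, 361^4=438, 361^8=23, 361^16=60, 361^32=317, 361^64=123, 361^128=121, 361^256=102, 361^512=86, 361^1024=361, 361^2048=408, 361^4096=438, 361^8192=23, 361^16384=60, 361^32768=317, 361^65536=123, 361^131072=121, 361^262144=102, 361^524288=86; 361^807804 = 361^4 * 361^8 * 361^16 * 361^32 * 361^64 * 361^256 * 361^512 * 361^4096 * 361^16384 * 361^262144 * 361^524288 = 64 (mod 469); answer 64
Step 2: Y1 = 64; m = -23; cross terms: (-23*19 - 30*-33)=553, (30*19 - -13*19)=817, (-13*-33 - -23*19)=866; twice the area = |2236| = 2236; area = 1118; boundary points = 1 + 43 + 2 = 46; strictly interior points = area - boundary/2 + 1 = 1096; answer 1096
Step 3: Y2 = 1096; c = 16; remainder = value at the root: -8*(16)^3 - 6*(16)^2 - 5*(16)^1 - 5 = (-32768) + (-1536) + (-80) + (-5) = -34389; answer -34389

-34389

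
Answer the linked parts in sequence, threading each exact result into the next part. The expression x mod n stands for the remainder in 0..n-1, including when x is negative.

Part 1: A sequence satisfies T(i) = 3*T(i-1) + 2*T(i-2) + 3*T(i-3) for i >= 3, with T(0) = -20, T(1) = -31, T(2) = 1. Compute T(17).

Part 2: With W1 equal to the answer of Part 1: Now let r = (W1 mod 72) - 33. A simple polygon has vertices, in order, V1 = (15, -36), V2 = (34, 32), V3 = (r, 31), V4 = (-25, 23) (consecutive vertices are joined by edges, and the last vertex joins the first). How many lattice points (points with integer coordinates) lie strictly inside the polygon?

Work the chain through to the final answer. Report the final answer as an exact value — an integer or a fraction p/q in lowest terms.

2007

Part 1: T(3) = 3*(1) + 2*(-31) + 3*(-20) = -119; iterating: T(3)=-119, T(4)=-448, T(5)=-1579, T(6)=-5990, T(7)=-22472, T(8)=-84133, T(9)=-315313, T(10)=-1181621, T(11)=-4427888, T(12)=-16592845, T(13)=-62179174, T(14)=-233006876, T(15)=-873157511, T(16)=-3272023807, T(17)=-12261407071; answer -12261407071
Part 2: W1 = -12261407071; r = 8; cross terms: (15*32 - 34*-36)=1704, (34*31 - 8*32)=798, (8*23 - -25*31)=959, (-25*-36 - 15*23)=555; twice the area = |4016| = 4016; area = 2008; boundary points = 1 + 1 + 1 + 1 = 4; strictly interior points = area - boundary/2 + 1 = 2007; answer 2007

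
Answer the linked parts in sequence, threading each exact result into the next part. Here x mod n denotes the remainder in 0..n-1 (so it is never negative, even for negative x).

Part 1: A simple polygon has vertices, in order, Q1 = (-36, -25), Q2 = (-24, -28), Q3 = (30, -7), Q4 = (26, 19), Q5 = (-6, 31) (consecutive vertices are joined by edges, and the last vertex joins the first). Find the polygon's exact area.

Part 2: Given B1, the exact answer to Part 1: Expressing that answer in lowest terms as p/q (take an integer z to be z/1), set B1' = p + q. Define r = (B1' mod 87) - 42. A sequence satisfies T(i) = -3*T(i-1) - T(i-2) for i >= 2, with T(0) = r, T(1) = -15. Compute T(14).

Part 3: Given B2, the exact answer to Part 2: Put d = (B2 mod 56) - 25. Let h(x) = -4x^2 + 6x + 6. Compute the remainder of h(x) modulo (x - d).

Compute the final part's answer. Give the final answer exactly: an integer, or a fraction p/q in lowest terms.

-12

Part 1: cross terms: (-36*-28 - -24*-25)=408, (-24*-7 - 30*-28)=1008, (30*19 - 26*-7)=752, (26*31 - -6*19)=920, (-6*-25 - -36*31)=1266; twice the area = |4354| = 4354; area = 2177; answer 2177
Part 2: B1 = 2177; threaded value p + q = 2178; r = -39; T(2) = -3*(-15) - 1*(-39) = 84; iterating: T(2)=84, T(3)=-237, T(4)=627, T(5)=-1644, T(6)=4305, T(7)=-11271, T(8)=29508, T(9)=-77253, T(10)=202251, T(11)=-529500, T(12)=1386249, T(13)=-3629247, T(14)=9501492; answer 9501492
Part 3: B2 = 9501492; d = 3; remainder = value at the root: -4*(3)^2 + 6*(3)^1 + 6 = (-36) + (18) + (6) = -12; answer -12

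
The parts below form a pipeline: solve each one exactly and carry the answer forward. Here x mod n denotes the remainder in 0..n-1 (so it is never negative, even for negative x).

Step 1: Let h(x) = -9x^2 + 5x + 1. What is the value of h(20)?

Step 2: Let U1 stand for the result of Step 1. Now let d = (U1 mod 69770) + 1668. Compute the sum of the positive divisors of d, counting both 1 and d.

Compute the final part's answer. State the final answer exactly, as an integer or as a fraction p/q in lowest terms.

67940

Step 1: -9*(20)^2 + 5*(20)^1 + 1 = (-3600) + (100) + (1) = -3499; answer -3499
Step 2: U1 = -3499; d = 67939; 67939 is prime, so its only divisors are 1 and 67939; sigma = 1 + 67939 = 67940; answer 67940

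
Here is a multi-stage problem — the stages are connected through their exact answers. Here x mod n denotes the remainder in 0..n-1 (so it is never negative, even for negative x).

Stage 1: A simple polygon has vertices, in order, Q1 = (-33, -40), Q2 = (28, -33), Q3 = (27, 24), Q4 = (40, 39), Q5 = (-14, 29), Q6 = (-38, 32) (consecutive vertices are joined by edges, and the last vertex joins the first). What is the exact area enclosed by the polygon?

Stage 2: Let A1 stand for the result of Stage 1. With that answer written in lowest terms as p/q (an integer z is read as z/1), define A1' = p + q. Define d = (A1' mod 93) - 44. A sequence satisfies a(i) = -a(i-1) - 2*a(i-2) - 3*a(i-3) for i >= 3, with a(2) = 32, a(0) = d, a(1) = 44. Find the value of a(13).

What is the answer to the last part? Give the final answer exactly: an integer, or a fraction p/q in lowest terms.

4486

Stage 1: cross terms: (-33*-33 - 28*-40)=2209, (28*24 - 27*-33)=1563, (27*39 - 40*24)=93, (40*29 - -14*39)=1706, (-14*32 - -38*29)=654, (-38*-40 - -33*32)=2576; twice the area = |8801| = 8801; area = 8801/2; answer 8801/2
Stage 2: A1 = 8801/2; threaded value p + q = 8803; d = 17; a(3) = -1*(32) - 2*(44) - 3*(17) = -171; iterating: a(3)=-171, a(4)=-25, a(5)=271, a(6)=292, a(7)=-759, a(8)=-638, a(9)=1280, a(10)=2273, a(11)=-2919, a(12)=-5467, a(13)=4486; answer 4486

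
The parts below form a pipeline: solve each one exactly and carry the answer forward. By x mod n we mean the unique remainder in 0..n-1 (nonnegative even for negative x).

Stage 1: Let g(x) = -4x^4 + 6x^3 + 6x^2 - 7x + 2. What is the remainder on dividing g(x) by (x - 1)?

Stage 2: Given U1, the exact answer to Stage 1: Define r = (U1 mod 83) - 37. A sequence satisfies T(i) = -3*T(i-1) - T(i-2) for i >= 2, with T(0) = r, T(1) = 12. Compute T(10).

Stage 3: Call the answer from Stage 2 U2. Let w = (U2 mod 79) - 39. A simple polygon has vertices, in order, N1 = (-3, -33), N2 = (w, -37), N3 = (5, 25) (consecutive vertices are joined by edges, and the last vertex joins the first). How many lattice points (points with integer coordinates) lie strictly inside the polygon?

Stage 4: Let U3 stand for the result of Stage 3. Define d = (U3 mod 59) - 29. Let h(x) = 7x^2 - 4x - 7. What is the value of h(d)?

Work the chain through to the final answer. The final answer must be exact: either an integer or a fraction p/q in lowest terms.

Stage 1: remainder = value at the root: -4*(1)^4 + 6*(1)^3 + 6*(1)^2 - 7*(1)^1 + 2 = (-4) + (6) + (6) + (-7) + (2) = 3; answer 3
Stage 2: U1 = 3; r = -34; T(2) = -3*(12) - 1*(-34) = -2; iterating: T(2)=-2, T(3)=-6, T(4)=20, T(5)=-54, T(6)=142, T(7)=-372, T(8)=974, T(9)=-2550, T(10)=6676; answer 6676
Stage 3: U2 = 6676; w = 1; cross terms: (-3*-37 - 1*-33)=144, (1*25 - 5*-37)=210, (5*-33 - -3*25)=-90; twice the area = |264| = 264; area = 132; boundary points = 4 + 2 + 2 = 8; strictly interior points = area - boundary/2 + 1 = 129; answer 129
Stage 4: U3 = 129; d = -18; 7*(-18)^2 - 4*(-18)^1 - 7 = (2268) + (72) + (-7) = 2333; answer 2333

2333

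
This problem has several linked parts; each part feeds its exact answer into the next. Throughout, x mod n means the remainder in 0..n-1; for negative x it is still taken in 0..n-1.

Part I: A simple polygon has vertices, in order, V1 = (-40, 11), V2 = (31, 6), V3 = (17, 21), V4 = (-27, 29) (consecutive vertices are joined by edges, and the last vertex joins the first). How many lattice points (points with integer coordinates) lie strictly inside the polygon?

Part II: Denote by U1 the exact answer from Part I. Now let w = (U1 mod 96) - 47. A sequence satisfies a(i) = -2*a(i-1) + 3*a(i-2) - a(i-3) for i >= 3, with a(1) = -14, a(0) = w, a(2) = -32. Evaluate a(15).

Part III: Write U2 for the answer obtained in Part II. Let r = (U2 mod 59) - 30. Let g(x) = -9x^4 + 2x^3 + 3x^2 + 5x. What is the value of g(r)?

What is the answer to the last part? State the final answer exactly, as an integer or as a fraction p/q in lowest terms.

Part I: cross terms: (-40*6 - 31*11)=-581, (31*21 - 17*6)=549, (17*29 - -27*21)=1060, (-27*11 - -40*29)=863; twice the area = |1891| = 1891; area = 1891/2; boundary points = 1 + 1 + 4 + 1 = 7; strictly interior points = area - boundary/2 + 1 = 943; answer 943
Part II: U1 = 943; w = 32; a(3) = -2*(-32) + 3*(-14) - 1*(32) = -10; iterating: a(3)=-10, a(4)=-62, a(5)=126, a(6)=-428, a(7)=1296, a(8)=-4002, a(9)=12320, a(10)=-37942, a(11)=116846, a(12)=-359838, a(13)=1108156, a(14)=-3412672, a(15)=10509650; answer 10509650
Part III: U2 = 10509650; r = 9; -9*(9)^4 + 2*(9)^3 + 3*(9)^2 + 5*(9)^1 = (-59049) + (1458) + (243) + (45) = -57303; answer -57303

-57303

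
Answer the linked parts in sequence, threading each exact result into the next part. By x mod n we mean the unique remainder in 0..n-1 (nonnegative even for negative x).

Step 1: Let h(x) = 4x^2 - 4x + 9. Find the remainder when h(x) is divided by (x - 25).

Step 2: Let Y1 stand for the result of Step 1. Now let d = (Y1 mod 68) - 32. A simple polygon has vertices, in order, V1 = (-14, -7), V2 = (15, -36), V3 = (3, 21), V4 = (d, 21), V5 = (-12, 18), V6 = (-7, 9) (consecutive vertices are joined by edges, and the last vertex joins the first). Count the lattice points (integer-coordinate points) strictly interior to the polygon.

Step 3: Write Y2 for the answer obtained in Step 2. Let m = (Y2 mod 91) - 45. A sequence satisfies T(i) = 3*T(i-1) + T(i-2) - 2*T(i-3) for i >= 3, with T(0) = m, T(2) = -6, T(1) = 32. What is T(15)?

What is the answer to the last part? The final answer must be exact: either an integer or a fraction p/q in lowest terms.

26442108

Step 1: remainder = value at the root: 4*(25)^2 - 4*(25)^1 + 9 = (2500) + (-100) + (9) = 2409; answer 2409
Step 2: Y1 = 2409; d = -3; cross terms: (-14*-36 - 15*-7)=609, (15*21 - 3*-36)=423, (3*21 - -3*21)=126, (-3*18 - -12*21)=198, (-12*9 - -7*18)=18, (-7*-7 - -14*9)=175; twice the area = |1549| = 1549; area = 1549/2; boundary points = 29 + 3 + 6 + 3 + 1 + 1 = 43; strictly interior points = area - boundary/2 + 1 = 754; answer 754
Step 3: Y2 = 754; m = -19; T(3) = 3*(-6) + 1*(32) - 2*(-19) = 52; iterating: T(3)=52, T(4)=86, T(5)=322, T(6)=948, T(7)=2994, T(8)=9286, T(9)=28956, T(10)=90166, T(11)=280882, T(12)=874900, T(13)=2725250, T(14)=8488886, T(15)=26442108; answer 26442108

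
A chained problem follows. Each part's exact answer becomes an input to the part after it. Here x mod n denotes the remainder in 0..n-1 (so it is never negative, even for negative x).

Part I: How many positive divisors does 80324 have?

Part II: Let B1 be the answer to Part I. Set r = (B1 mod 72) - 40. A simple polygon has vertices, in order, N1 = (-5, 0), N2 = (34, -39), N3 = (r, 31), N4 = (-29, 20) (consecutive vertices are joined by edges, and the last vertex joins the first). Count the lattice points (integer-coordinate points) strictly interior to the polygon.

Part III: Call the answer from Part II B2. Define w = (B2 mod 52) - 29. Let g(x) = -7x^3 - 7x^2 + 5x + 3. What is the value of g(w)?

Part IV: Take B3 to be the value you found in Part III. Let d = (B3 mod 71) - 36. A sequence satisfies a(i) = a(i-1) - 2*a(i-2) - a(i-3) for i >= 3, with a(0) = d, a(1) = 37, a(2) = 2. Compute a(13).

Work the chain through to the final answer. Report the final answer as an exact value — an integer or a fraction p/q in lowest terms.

Part I: 80324 = 2^2 * 43 * 467; number of divisors = (2+1) * (1+1) * (1+1) = 12; answer 12
Part II: B1 = 12; r = -28; cross terms: (-5*-39 - 34*0)=195, (34*31 - -28*-39)=-38, (-28*20 - -29*31)=339, (-29*0 - -5*20)=100; twice the area = |596| = 596; area = 298; boundary points = 39 + 2 + 1 + 4 = 46; strictly interior points = area - boundary/2 + 1 = 276; answer 276
Part III: B2 = 276; w = -13; -7*(-13)^3 - 7*(-13)^2 + 5*(-13)^1 + 3 = (15379) + (-1183) + (-65) + (3) = 14134; answer 14134
Part IV: B3 = 14134; d = -31; a(3) = 1*(2) - 2*(37) - 1*(-31) = -41; iterating: a(3)=-41, a(4)=-82, a(5)=-2, a(6)=203, a(7)=289, a(8)=-115, a(9)=-896, a(10)=-955, a(11)=952, a(12)=3758, a(13)=2809; answer 2809

2809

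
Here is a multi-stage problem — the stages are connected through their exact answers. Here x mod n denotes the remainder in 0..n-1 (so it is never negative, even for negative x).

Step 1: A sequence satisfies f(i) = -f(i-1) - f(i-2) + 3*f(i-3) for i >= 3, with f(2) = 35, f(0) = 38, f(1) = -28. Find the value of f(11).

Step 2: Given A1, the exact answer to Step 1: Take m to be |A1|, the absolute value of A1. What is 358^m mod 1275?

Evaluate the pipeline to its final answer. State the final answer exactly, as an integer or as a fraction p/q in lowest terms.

Step 1: f(3) = -1*(35) - 1*(-28) + 3*(38) = 107; iterating: f(3)=107, f(4)=-226, f(5)=224, f(6)=323, f(7)=-1225, f(8)=1574, f(9)=620, f(10)=-5869, f(11)=9971; answer 9971
Step 2: A1 = 9971; m = 9971; squarings mod 1275: 358^1=358, 358^2=664, 358^4=1021, 358^8=766, 358^16=256, 358^32=511, 358^64=1021, 358^128=766, 358^256=256, 358^512=511, 358^1024=1021, 358^2048=766, 358^4096=256, 358^8192=511; 358^9971 = 358^1 * 358^2 * 358^16 * 358^32 * 358^64 * 358^128 * 358^512 * 358^1024 * 358^8192 = 817 (mod 1275); answer 817

817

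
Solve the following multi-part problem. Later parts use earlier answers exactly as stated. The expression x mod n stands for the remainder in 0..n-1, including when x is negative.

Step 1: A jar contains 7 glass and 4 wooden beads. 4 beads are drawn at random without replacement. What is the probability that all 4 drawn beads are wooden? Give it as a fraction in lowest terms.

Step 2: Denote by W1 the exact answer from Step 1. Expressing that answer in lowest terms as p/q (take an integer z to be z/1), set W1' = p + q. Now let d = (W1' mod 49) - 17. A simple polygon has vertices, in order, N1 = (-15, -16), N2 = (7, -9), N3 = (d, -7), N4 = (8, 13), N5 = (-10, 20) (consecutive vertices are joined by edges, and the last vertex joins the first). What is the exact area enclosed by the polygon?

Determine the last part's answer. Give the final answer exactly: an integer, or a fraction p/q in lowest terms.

Step 1: total draws C(11,4) = 330; favorable C(4,4) = 1; P = 1/330; answer 1/330
Step 2: W1 = 1/330; threaded value p + q = 331; d = 20; cross terms: (-15*-9 - 7*-16)=247, (7*-7 - 20*-9)=131, (20*13 - 8*-7)=316, (8*20 - -10*13)=290, (-10*-16 - -15*20)=460; twice the area = |1444| = 1444; area = 722; answer 722

722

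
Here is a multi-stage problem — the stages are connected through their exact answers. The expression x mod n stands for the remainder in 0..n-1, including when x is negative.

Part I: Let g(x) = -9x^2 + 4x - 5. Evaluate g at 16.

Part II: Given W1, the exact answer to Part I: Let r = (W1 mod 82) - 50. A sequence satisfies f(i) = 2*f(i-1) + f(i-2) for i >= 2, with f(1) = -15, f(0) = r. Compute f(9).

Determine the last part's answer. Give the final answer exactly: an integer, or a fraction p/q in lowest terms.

Part I: -9*(16)^2 + 4*(16)^1 - 5 = (-2304) + (64) + (-5) = -2245; answer -2245
Part II: W1 = -2245; r = 1; f(2) = 2*(-15) + 1*(1) = -29; iterating: f(2)=-29, f(3)=-73, f(4)=-175, f(5)=-423, f(6)=-1021, f(7)=-2465, f(8)=-5951, f(9)=-14367; answer -14367

-14367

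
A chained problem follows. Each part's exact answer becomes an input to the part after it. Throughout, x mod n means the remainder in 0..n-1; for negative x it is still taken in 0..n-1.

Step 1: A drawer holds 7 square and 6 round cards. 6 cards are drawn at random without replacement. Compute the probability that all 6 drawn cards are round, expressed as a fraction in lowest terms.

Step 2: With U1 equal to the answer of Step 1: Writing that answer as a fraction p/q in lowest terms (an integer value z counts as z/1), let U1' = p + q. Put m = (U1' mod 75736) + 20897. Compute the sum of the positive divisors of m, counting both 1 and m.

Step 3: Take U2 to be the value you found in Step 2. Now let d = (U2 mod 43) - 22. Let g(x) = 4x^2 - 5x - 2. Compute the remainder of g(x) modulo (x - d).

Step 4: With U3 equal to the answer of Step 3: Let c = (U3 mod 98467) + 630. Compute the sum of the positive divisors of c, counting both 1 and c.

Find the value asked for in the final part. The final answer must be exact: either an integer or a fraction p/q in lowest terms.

Step 1: total draws C(13,6) = 1716; favorable C(6,6) = 1; P = 1/1716; answer 1/1716
Step 2: U1 = 1/1716; threaded value p + q = 1717; m = 22614; 22614 = 2 * 3 * 3769; sigma = (1 + 2) * (1 + 3) * (1 + 3769) = 3 * 4 * 3770 = 45240; answer 45240
Step 3: U2 = 45240; d = -18; remainder = value at the root: 4*(-18)^2 - 5*(-18)^1 - 2 = (1296) + (90) + (-2) = 1384; answer 1384
Step 4: U3 = 1384; c = 2014; 2014 = 2 * 19 * 53; sigma = (1 + 2) * (1 + 19) * (1 + 53) = 3 * 20 * 54 = 3240; answer 3240

3240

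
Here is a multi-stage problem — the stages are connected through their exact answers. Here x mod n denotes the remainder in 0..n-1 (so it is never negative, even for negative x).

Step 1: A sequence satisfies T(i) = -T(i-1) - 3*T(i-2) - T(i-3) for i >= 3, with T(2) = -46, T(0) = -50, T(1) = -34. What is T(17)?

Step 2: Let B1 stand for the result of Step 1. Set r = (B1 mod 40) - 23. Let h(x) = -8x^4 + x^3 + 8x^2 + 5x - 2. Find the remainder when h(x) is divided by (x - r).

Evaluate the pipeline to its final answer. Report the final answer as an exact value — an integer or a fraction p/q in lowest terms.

-670856

Step 1: T(3) = -1*(-46) - 3*(-34) - 1*(-50) = 198; iterating: T(3)=198, T(4)=-26, T(5)=-522, T(6)=402, T(7)=1190, T(8)=-1874, T(9)=-2098, T(10)=6530, T(11)=1638, T(12)=-19130, T(13)=7686, T(14)=48066, T(15)=-51994, T(16)=-99890, T(17)=207806; answer 207806
Step 2: B1 = 207806; r = -17; remainder = value at the root: -8*(-17)^4 + 1*(-17)^3 + 8*(-17)^2 + 5*(-17)^1 - 2 = (-668168) + (-4913) + (2312) + (-85) + (-2) = -670856; answer -670856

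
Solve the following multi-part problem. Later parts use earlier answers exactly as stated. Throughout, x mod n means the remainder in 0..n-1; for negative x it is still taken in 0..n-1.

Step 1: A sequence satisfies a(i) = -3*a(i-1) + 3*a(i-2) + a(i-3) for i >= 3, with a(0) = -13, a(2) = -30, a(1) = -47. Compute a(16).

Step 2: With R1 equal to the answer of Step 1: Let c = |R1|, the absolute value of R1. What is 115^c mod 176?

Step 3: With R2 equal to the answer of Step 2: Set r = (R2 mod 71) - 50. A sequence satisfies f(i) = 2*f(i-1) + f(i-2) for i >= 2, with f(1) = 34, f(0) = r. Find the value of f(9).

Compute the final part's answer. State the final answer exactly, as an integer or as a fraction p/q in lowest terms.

18394

Step 1: a(3) = -3*(-30) + 3*(-47) + 1*(-13) = -64; iterating: a(3)=-64, a(4)=55, a(5)=-387, a(6)=1262, a(7)=-4892, a(8)=18075, a(9)=-67639, a(10)=252250, a(11)=-941592, a(12)=3513887, a(13)=-13114187, a(14)=48942630, a(15)=-182656564, a(16)=681683395; answer 681683395
Step 2: R1 = 681683395; c = 681683395; squarings mod 176: 115^1=115, 115^2=25, 115^4=97, 115^8=81, 115^16=49, 115^32=113, 115^64=97, 115^128=81, 115^256=49, 115^512=113, 115^1024=97, 115^2048=81, 115^4096=49, 115^8192=113, 115^16384=97, 115^32768=81, 115^65536=49, 115^131072=113, 115^262144=97, 115^524288=81, 115^1048576=49, 115^2097152=113, 115^4194304=97, 115^8388608=81, 115^16777216=49, 115^33554432=113, 115^67108864=97, 115^134217728=81, 115^268435456=49, 115^536870912=113; 115^681683395 = 115^1 * 115^2 * 115^64 * 115^128 * 115^256 * 115^2048 * 115^8192 * 115^32768 * 115^65536 * 115^2097152 * 115^8388608 * 115^134217728 * 115^536870912 = 155 (mod 176); answer 155
Step 3: R2 = 155; r = -37; f(2) = 2*(34) + 1*(-37) = 31; iterating: f(2)=31, f(3)=96, f(4)=223, f(5)=542, f(6)=1307, f(7)=3156, f(8)=7619, f(9)=18394; answer 18394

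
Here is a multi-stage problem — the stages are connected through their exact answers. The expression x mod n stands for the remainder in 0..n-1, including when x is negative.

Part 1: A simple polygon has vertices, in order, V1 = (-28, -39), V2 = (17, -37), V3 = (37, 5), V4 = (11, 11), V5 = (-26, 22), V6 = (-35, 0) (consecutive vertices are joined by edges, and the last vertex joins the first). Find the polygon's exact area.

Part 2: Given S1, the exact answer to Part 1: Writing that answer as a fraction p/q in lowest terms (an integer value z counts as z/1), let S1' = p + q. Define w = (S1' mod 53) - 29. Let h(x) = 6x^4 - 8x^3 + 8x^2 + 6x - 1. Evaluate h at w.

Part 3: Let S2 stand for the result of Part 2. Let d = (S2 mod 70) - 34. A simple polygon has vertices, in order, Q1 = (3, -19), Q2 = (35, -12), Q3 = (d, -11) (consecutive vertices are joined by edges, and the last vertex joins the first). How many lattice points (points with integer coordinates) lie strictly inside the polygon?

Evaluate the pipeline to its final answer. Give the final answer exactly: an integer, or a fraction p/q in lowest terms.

Part 1: cross terms: (-28*-37 - 17*-39)=1699, (17*5 - 37*-37)=1454, (37*11 - 11*5)=352, (11*22 - -26*11)=528, (-26*0 - -35*22)=770, (-35*-39 - -28*0)=1365; twice the area = |6168| = 6168; area = 3084; answer 3084
Part 2: S1 = 3084; threaded value p + q = 3085; w = -18; 6*(-18)^4 - 8*(-18)^3 + 8*(-18)^2 + 6*(-18)^1 - 1 = (629856) + (46656) + (2592) + (-108) + (-1) = 678995; answer 678995
Part 3: S2 = 678995; d = 31; cross terms: (3*-12 - 35*-19)=629, (35*-11 - 31*-12)=-13, (31*-19 - 3*-11)=-556; twice the area = |60| = 60; area = 30; boundary points = 1 + 1 + 4 = 6; strictly interior points = area - boundary/2 + 1 = 28; answer 28

28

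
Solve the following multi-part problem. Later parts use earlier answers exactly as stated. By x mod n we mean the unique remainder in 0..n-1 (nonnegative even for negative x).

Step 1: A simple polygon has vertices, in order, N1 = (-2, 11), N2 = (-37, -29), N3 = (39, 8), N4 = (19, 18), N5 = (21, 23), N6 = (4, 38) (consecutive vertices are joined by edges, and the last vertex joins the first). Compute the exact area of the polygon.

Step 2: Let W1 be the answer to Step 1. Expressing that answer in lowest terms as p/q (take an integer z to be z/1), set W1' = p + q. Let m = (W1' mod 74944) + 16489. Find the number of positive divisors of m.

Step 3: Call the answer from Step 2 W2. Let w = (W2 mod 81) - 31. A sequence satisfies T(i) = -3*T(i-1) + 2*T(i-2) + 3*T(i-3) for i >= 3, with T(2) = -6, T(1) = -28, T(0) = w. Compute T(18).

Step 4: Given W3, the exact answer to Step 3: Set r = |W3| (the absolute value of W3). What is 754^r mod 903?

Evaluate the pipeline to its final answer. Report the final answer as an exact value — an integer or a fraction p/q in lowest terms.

Step 1: cross terms: (-2*-29 - -37*11)=465, (-37*8 - 39*-29)=835, (39*18 - 19*8)=550, (19*23 - 21*18)=59, (21*38 - 4*23)=706, (4*11 - -2*38)=120; twice the area = |2735| = 2735; area = 2735/2; answer 2735/2
Step 2: W1 = 2735/2; threaded value p + q = 2737; m = 19226; 19226 = 2 * 9613; number of divisors = (1+1) * (1+1) = 4; answer 4
Step 3: W2 = 4; w = -27; T(3) = -3*(-6) + 2*(-28) + 3*(-27) = -119; iterating: T(3)=-119, T(4)=261, T(5)=-1039, T(6)=3282, T(7)=-11141, T(8)=36870, T(9)=-123046, T(10)=409455, T(11)=-1363847, T(12)=4541313, T(13)=-15123268, T(14)=50360889, T(15)=-167705264, T(16)=558467766, T(17)=-1859731159, T(18)=6193013217; answer 6193013217
Step 4: W3 = 6193013217; r = 6193013217; squarings mod 903: 754^1=754, 754^2=529, 754^4=814, 754^8=697, 754^16=898, 754^32=25, 754^64=625, 754^128=529, 754^256=814, 754^512=697, 754^1024=898, 754^2048=25, 754^4096=625, 754^8192=529, 754^16384=814, 754^32768=697, 754^65536=898, 754^131072=25, 754^262144=625, 754^524288=529, 754^1048576=814, 754^2097152=697, 754^4194304=898, 754^8388608=25, 754^16777216=625, 754^33554432=529, 754^67108864=814, 754^134217728=697, 754^268435456=898, 754^536870912=25, 754^1073741824=625, 754^2147483648=529, 754^4294967296=814; 754^6193013217 = 754^1 * 754^32 * 754^64 * 754^128 * 754^256 * 754^8192 * 754^16384 * 754^32768 * 754^65536 * 754^2097152 * 754^16777216 * 754^268435456 * 754^536870912 * 754^1073741824 * 754^4294967296 = 391 (mod 903); answer 391

391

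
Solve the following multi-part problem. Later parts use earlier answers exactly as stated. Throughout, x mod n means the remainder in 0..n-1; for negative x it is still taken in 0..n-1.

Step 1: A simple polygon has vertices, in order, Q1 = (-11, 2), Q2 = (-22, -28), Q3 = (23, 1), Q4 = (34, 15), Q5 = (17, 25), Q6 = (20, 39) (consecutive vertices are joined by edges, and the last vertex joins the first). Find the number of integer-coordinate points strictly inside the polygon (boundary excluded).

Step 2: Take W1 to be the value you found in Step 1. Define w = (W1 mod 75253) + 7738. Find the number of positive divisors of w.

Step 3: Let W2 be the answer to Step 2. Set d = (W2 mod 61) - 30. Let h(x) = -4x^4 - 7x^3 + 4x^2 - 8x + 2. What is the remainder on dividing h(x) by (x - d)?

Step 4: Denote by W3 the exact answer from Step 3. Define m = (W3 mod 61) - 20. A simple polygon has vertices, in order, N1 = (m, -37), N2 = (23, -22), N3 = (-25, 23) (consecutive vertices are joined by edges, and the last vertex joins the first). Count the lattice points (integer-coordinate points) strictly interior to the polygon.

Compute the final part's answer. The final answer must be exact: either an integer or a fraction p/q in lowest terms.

Step 1: cross terms: (-11*-28 - -22*2)=352, (-22*1 - 23*-28)=622, (23*15 - 34*1)=311, (34*25 - 17*15)=595, (17*39 - 20*25)=163, (20*2 - -11*39)=469; twice the area = |2512| = 2512; area = 1256; boundary points = 1 + 1 + 1 + 1 + 1 + 1 = 6; strictly interior points = area - boundary/2 + 1 = 1254; answer 1254
Step 2: W1 = 1254; w = 8992; 8992 = 2^5 * 281; number of divisors = (5+1) * (1+1) = 12; answer 12
Step 3: W2 = 12; d = -18; remainder = value at the root: -4*(-18)^4 - 7*(-18)^3 + 4*(-18)^2 - 8*(-18)^1 + 2 = (-419904) + (40824) + (1296) + (144) + (2) = -377638; answer -377638
Step 4: W3 = -377638; m = -7; cross terms: (-7*-22 - 23*-37)=1005, (23*23 - -25*-22)=-21, (-25*-37 - -7*23)=1086; twice the area = |2070| = 2070; area = 1035; boundary points = 15 + 3 + 6 = 24; strictly interior points = area - boundary/2 + 1 = 1024; answer 1024

1024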